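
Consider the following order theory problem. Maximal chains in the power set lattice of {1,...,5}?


A maximal chain goes from the minimum element to a maximal element via cover relations.
Counting all min-to-max paths in the cover graph.
Total maximal chains: 120


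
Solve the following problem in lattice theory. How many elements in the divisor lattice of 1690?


Divisors of 1690: [1, 2, 5, 10, 13, 26, 65, 130, 169, 338, 845, 1690]
Count: 12


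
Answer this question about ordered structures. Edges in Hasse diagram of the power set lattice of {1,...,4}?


A cover relation a -< b holds when a < b with no c strictly between.
Cover relations:
  {} -< {1}
  {} -< {2}
  {} -< {3}
  {} -< {4}
  {1} -< {1,2}
  {1} -< {1,3}
  {1} -< {1,4}
  {2} -< {1,2}
  ...24 more
Total: 32


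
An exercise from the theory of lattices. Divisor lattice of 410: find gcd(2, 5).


In a divisor lattice, meet = gcd (greatest common divisor).
By Euclidean algorithm or factoring: gcd(2,5) = 1


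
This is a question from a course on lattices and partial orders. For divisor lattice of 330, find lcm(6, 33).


In a divisor lattice, join = lcm (least common multiple).
Compute lcm iteratively: start with first element, then lcm(current, next).
Elements: [6, 33]
lcm(6,33) = 66
Final lcm = 66


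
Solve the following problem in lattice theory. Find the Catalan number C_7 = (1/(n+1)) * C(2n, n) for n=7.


C(n) = C(2n, n) / (n+1).
C(14, 7) = 3432
C(7) = 3432 / 8 = 429


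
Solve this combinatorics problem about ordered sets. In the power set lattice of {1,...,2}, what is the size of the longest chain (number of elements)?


A chain is a totally ordered subset; we count the number of elements in a maximum chain.
Compute, for each element x, the size of the longest chain ending at x:
  {}: 1
  {1}: 2
  {2}: 2
  {1,2}: 3
A maximum chain: {} < {1} < {1,2}
Number of elements in the longest chain: 3


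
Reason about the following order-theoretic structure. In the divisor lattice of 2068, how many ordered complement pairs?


Complement pair (a,b): a meet b = bottom, a join b = top.
Here: gcd(a,b)=1 and lcm(a,b)=2068, i.e. a*b=2068 with a,b coprime.
Pairs found: (1,2068), (4,517), (11,188), (44,47), ... (4 more)
Total ordered pairs: 8


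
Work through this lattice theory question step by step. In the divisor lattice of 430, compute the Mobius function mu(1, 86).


In a divisor lattice, mu(a,b) = mu(b/a) where mu is the classical Mobius function.
b/a = 86/1 = 86
Prime factorization of 86: primes [2, 43]
86 is squarefree with 2 prime factor(s), so mu(86) = (-1)^2 = 1


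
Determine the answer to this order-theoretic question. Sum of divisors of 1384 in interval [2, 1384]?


Interval [2,1384] in divisors of 1384: [2, 4, 8, 346, 692, 1384]
Sum = 2436


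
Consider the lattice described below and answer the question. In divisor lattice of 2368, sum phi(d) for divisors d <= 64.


Divisors of 2368 up to 64: [1, 2, 4, 8, 16, 32, 37, 64]
phi values: [1, 1, 2, 4, 8, 16, 36, 32]
Sum = 100


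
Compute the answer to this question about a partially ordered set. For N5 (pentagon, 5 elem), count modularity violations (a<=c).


Modular law: if a <= c then a v (b ^ c) = (a v b) ^ c.
Check all triples (a,b,c) with a <= c among 5 elements.
  e.g. a=a, b=c, c=b: lhs=a != rhs=b
Total violating triples: 1


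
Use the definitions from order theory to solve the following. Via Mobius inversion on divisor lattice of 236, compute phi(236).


phi(n) = n * prod_{p|n} (1 - 1/p).
Prime divisors of 236: [2, 59]
phi(236) = 236 * (1 - 1/2) * (1 - 1/59)
phi(236) = 116


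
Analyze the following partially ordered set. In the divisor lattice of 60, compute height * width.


Height = length of longest chain minus 1; width = size of largest antichain.
A maximum chain: 1 | 5 | 15 | 30 | 60  (height 4).
A maximum antichain: {4, 6, 10, 15}  (width 4).
Product = 4 * 4 = 16


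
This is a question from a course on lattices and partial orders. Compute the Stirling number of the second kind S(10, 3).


S(n,k) = k*S(n-1,k) + S(n-1,k-1).
S(9,3) = 3025, S(9,2) = 255
S(10,3) = 3*3025 + 255 = 9075 + 255
S(10,3) = 9330


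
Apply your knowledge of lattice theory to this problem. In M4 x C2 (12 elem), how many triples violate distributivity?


Distributive law: a ^ (b v c) = (a ^ b) v (a ^ c).
Check all 12^3 = 1728 ordered triples (a,b,c).
  e.g. a=(a1,0), b=(a2,0), c=(a3,0): lhs=(a1,0) != rhs=(0,0)
  e.g. a=(a1,0), b=(a2,0), c=(a3,1): lhs=(a1,0) != rhs=(0,0)
Total violating triples: 192


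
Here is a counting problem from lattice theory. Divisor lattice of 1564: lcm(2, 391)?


Join=lcm.
gcd(2,391)=1
lcm=782


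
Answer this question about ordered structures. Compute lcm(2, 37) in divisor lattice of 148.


In a divisor lattice, join = lcm (least common multiple).
gcd(2,37) = 1
lcm(2,37) = 2*37/gcd = 74/1 = 74


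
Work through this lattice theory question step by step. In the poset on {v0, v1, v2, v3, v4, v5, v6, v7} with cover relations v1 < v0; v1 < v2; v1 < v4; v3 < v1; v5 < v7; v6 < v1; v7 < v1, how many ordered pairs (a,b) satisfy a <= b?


The order relation is {(a,b) : a <= b}, reflexive so it includes (a,a).
Examples: (v0,v0), (v1,v0), (v1,v1), (v1,v2), (v1,v4), ...
Total ordered pairs: 28


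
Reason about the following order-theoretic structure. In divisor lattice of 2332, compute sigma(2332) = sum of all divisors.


sigma(n) = sum of divisors.
Divisors of 2332: [1, 2, 4, 11, 22, 44, 53, 106, 212, 583, 1166, 2332]
Sum = 4536


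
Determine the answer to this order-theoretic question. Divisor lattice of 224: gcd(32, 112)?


Meet=gcd.
gcd(32,112)=16


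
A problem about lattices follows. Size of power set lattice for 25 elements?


Power set = 2^n.
2^25 = 33554432


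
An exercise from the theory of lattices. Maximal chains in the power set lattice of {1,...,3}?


A maximal chain goes from the minimum element to a maximal element via cover relations.
Counting all min-to-max paths in the cover graph.
Total maximal chains: 6


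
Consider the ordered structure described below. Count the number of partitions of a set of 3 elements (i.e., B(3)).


B(n) = number of set partitions of an n-element set.
B(n) satisfies the recurrence: B(n+1) = sum_k C(n,k)*B(k).
B(3) = 5


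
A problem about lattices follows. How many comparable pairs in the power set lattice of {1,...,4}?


A comparable pair {a,b} has a < b or b < a in the order.
Count unordered pairs where one element is strictly below the other.
Examples: {{},{1}}, {{},{2}}, {{},{3}}, {{},{4}}, ...
Total comparable pairs: 65


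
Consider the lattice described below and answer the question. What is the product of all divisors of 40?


Divisors of 40: [1, 2, 4, 5, 8, 10, 20, 40]
Product = n^(d(n)/2) = 40^(8/2)
Product = 2560000


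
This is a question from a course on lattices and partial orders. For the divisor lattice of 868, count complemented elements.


An element a is complemented if some b has a meet b = bottom, a join b = top.
a is complemented iff gcd(a, n/a)=1, i.e. a is a unitary divisor of 868.
Complemented elements: 1, 4, 7, 28, 31, 124, ... (2 more)
Count: 8


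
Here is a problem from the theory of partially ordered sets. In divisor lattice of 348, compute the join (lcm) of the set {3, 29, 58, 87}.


In a divisor lattice, join = lcm (least common multiple).
Compute lcm iteratively: start with first element, then lcm(current, next).
Elements: [3, 29, 58, 87]
lcm(3,29) = 87
lcm(87,58) = 174
lcm(174,87) = 174
Final lcm = 174


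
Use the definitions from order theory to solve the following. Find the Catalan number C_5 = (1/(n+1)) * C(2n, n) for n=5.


C(n) = C(2n, n) / (n+1).
C(10, 5) = 252
C(5) = 252 / 6 = 42


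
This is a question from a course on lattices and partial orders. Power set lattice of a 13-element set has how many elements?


Power set = 2^n.
2^13 = 8192


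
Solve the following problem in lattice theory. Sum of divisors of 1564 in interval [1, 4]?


Interval [1,4] in divisors of 1564: [1, 2, 4]
Sum = 7


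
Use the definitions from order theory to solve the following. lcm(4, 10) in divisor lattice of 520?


Join=lcm.
gcd(4,10)=2
lcm=20


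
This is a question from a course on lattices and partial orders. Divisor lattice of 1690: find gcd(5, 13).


In a divisor lattice, meet = gcd (greatest common divisor).
By Euclidean algorithm or factoring: gcd(5,13) = 1


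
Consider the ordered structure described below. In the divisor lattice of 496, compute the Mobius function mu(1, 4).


In a divisor lattice, mu(a,b) = mu(b/a) where mu is the classical Mobius function.
b/a = 4/1 = 4
Prime factorization of 4: primes [2]
4 is not squarefree, so mu(4) = 0


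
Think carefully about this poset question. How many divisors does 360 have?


Divisors of 360: [1, 2, 3, 4, 5, 6, 8, 9, 10, 12, 15, 18, 20, 24, 30, 36, 40, 45, 60, 72, 90, 120, 180, 360]
Count: 24


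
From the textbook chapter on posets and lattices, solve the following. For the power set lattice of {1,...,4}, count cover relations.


A cover relation a -< b holds when a < b with no c strictly between.
Cover relations:
  {} -< {1}
  {} -< {2}
  {} -< {3}
  {} -< {4}
  {1} -< {1,2}
  {1} -< {1,3}
  {1} -< {1,4}
  {2} -< {1,2}
  ...24 more
Total: 32


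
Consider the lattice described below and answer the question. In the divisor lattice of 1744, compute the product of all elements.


Divisors of 1744: [1, 2, 4, 8, 16, 109, 218, 436, 872, 1744]
Product = n^(d(n)/2) = 1744^(10/2)
Product = 16133641521332224


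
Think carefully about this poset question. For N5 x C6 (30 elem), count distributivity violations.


Distributive law: a ^ (b v c) = (a ^ b) v (a ^ c).
Check all 30^3 = 27000 ordered triples (a,b,c).
  e.g. a=(b,0), b=(a,0), c=(c,0): lhs=(b,0) != rhs=(a,0)
  e.g. a=(b,0), b=(a,0), c=(c,1): lhs=(b,0) != rhs=(a,0)
Total violating triples: 432


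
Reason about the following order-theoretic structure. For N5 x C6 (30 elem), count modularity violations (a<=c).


Modular law: if a <= c then a v (b ^ c) = (a v b) ^ c.
Check all triples (a,b,c) with a <= c among 30 elements.
  e.g. a=(a,0), b=(c,0), c=(b,0): lhs=(a,0) != rhs=(b,0)
  e.g. a=(a,0), b=(c,1), c=(b,0): lhs=(a,0) != rhs=(b,0)
Total violating triples: 126


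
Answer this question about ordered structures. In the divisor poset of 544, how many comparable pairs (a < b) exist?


A comparable pair {a,b} has a < b or b < a in the order.
Count unordered pairs where one element is strictly below the other.
Examples: {1,2}, {1,4}, {1,8}, {1,16}, ...
Total comparable pairs: 51


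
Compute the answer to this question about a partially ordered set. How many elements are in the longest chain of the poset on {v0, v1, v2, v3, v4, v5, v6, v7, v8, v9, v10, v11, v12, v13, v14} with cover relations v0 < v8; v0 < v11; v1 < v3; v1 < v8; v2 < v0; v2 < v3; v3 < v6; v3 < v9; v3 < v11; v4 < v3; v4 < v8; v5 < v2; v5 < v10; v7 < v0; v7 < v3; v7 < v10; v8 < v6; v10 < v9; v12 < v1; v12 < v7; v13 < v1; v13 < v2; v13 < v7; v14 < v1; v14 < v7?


A chain is a totally ordered subset; we count the number of elements in a maximum chain.
Compute, for each element x, the size of the longest chain ending at x:
  v4: 1
  v5: 1
  v12: 1
  v13: 1
  v14: 1
  v2: 2
  ...
A maximum chain: v5 < v2 < v0 < v8 < v6
Number of elements in the longest chain: 5


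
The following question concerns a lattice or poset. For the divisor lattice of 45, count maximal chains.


A maximal chain goes from the minimum element to a maximal element via cover relations.
Counting all min-to-max paths in the cover graph.
Total maximal chains: 3


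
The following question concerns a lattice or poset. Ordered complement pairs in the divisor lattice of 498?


Complement pair (a,b): a meet b = bottom, a join b = top.
Here: gcd(a,b)=1 and lcm(a,b)=498, i.e. a*b=498 with a,b coprime.
Pairs found: (1,498), (2,249), (3,166), (6,83), ... (4 more)
Total ordered pairs: 8


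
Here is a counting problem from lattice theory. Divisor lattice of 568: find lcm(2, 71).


In a divisor lattice, join = lcm (least common multiple).
gcd(2,71) = 1
lcm(2,71) = 2*71/gcd = 142/1 = 142


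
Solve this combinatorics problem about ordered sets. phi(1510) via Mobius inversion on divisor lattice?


phi(n) = n * prod_{p|n} (1 - 1/p).
Prime divisors of 1510: [2, 5, 151]
phi(1510) = 1510 * (1 - 1/2) * (1 - 1/5) * (1 - 1/151)
phi(1510) = 600


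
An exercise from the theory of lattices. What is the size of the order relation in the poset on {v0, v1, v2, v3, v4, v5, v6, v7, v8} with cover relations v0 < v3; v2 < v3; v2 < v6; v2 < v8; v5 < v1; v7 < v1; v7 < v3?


The order relation is {(a,b) : a <= b}, reflexive so it includes (a,a).
Examples: (v0,v0), (v0,v3), (v1,v1), (v2,v2), (v2,v3), ...
Total ordered pairs: 16


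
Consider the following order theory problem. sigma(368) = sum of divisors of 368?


sigma(n) = sum of divisors.
Divisors of 368: [1, 2, 4, 8, 16, 23, 46, 92, 184, 368]
Sum = 744


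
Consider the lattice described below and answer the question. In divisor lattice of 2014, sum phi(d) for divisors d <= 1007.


Divisors of 2014 up to 1007: [1, 2, 19, 38, 53, 106, 1007]
phi values: [1, 1, 18, 18, 52, 52, 936]
Sum = 1078


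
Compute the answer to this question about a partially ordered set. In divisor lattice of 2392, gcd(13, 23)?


Meet=gcd.
gcd(13,23)=1


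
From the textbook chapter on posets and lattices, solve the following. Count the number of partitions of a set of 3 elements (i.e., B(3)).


B(n) = number of set partitions of an n-element set.
B(n) satisfies the recurrence: B(n+1) = sum_k C(n,k)*B(k).
B(3) = 5


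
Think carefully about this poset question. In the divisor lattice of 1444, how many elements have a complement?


An element a is complemented if some b has a meet b = bottom, a join b = top.
a is complemented iff gcd(a, n/a)=1, i.e. a is a unitary divisor of 1444.
Complemented elements: 1, 4, 361, 1444
Count: 4


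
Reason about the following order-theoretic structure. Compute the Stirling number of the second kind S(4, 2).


S(n,k) = k*S(n-1,k) + S(n-1,k-1).
S(3,2) = 3, S(3,1) = 1
S(4,2) = 2*3 + 1 = 6 + 1
S(4,2) = 7


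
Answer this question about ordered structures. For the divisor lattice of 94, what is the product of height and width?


Height = length of longest chain minus 1; width = size of largest antichain.
A maximum chain: 1 | 47 | 94  (height 2).
A maximum antichain: {2, 47}  (width 2).
Product = 2 * 2 = 4


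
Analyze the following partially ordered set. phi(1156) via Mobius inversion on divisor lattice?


phi(n) = n * prod_{p|n} (1 - 1/p).
Prime divisors of 1156: [2, 17]
phi(1156) = 1156 * (1 - 1/2) * (1 - 1/17)
phi(1156) = 544


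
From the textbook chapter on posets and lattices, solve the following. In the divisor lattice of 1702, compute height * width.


Height = length of longest chain minus 1; width = size of largest antichain.
A maximum chain: 1 | 37 | 851 | 1702  (height 3).
A maximum antichain: {2, 23, 37}  (width 3).
Product = 3 * 3 = 9


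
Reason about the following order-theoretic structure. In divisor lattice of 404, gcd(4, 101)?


Meet=gcd.
gcd(4,101)=1


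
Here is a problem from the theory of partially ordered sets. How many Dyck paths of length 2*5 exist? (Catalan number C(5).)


C(n) = C(2n, n) / (n+1).
C(10, 5) = 252
C(5) = 252 / 6 = 42


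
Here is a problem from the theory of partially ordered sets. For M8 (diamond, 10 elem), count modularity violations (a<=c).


Modular law: if a <= c then a v (b ^ c) = (a v b) ^ c.
Check all triples (a,b,c) with a <= c among 10 elements.
This lattice is modular (diamonds M_m and their chain-products are modular).
Total violating triples: 0


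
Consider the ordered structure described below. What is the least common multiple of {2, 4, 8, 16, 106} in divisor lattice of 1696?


In a divisor lattice, join = lcm (least common multiple).
Compute lcm iteratively: start with first element, then lcm(current, next).
Elements: [2, 4, 8, 16, 106]
lcm(2,4) = 4
lcm(4,8) = 8
lcm(8,16) = 16
lcm(16,106) = 848
Final lcm = 848


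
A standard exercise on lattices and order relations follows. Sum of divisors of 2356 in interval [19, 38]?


Interval [19,38] in divisors of 2356: [19, 38]
Sum = 57


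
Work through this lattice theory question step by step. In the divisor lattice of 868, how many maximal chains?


A maximal chain goes from the minimum element to a maximal element via cover relations.
Counting all min-to-max paths in the cover graph.
Total maximal chains: 12


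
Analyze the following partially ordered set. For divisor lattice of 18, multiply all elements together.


Divisors of 18: [1, 2, 3, 6, 9, 18]
Product = n^(d(n)/2) = 18^(6/2)
Product = 5832


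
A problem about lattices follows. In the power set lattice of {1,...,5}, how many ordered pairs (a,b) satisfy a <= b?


The order relation is {(a,b) : a <= b}, reflexive so it includes (a,a).
Examples: ({},{}), ({},{1,2}), ({},{1,2,3}), ({},{1,2,3,4}), ({},{1,2,3,4,5}), ...
Total ordered pairs: 243


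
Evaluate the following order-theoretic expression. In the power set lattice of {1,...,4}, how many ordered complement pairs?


Complement pair (a,b): a meet b = bottom, a join b = top.
Here: A intersect B = {} and A union B = {1,...,4}.
Pairs found: ({},{1,2,3,4}), ({1},{2,3,4}), ({2},{1,3,4}), ({3},{1,2,4}), ... (12 more)
Total ordered pairs: 16


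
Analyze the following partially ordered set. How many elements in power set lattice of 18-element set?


Power set = 2^n.
2^18 = 262144


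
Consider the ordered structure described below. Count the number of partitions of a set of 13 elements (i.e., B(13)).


B(n) = number of set partitions of an n-element set.
B(n) satisfies the recurrence: B(n+1) = sum_k C(n,k)*B(k).
B(13) = 27644437


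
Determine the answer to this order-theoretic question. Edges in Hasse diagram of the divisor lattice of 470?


A cover relation a -< b holds when a < b with no c strictly between.
Cover relations:
  1 -< 2
  1 -< 5
  1 -< 47
  2 -< 10
  2 -< 94
  5 -< 10
  5 -< 235
  10 -< 470
  ...4 more
Total: 12


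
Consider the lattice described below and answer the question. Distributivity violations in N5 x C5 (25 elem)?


Distributive law: a ^ (b v c) = (a ^ b) v (a ^ c).
Check all 25^3 = 15625 ordered triples (a,b,c).
  e.g. a=(b,0), b=(a,0), c=(c,0): lhs=(b,0) != rhs=(a,0)
  e.g. a=(b,0), b=(a,0), c=(c,1): lhs=(b,0) != rhs=(a,0)
Total violating triples: 250


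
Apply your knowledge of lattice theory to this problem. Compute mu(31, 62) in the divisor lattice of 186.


In a divisor lattice, mu(a,b) = mu(b/a) where mu is the classical Mobius function.
b/a = 62/31 = 2
Prime factorization of 2: primes [2]
2 is squarefree with 1 prime factor(s), so mu(2) = (-1)^1 = -1


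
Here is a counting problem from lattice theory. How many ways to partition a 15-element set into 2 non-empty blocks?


S(n,k) = k*S(n-1,k) + S(n-1,k-1).
S(14,2) = 8191, S(14,1) = 1
S(15,2) = 2*8191 + 1 = 16382 + 1
S(15,2) = 16383


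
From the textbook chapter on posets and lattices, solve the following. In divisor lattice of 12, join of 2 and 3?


In a divisor lattice, join = lcm (least common multiple).
gcd(2,3) = 1
lcm(2,3) = 2*3/gcd = 6/1 = 6


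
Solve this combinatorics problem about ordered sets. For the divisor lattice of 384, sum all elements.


sigma(n) = sum of divisors.
Divisors of 384: [1, 2, 3, 4, 6, 8, 12, 16, 24, 32, 48, 64, 96, 128, 192, 384]
Sum = 1020


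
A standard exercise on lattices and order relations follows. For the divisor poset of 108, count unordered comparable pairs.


A comparable pair {a,b} has a < b or b < a in the order.
Count unordered pairs where one element is strictly below the other.
Examples: {1,2}, {1,3}, {1,4}, {1,6}, ...
Total comparable pairs: 48


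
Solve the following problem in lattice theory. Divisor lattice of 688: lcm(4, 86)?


Join=lcm.
gcd(4,86)=2
lcm=172


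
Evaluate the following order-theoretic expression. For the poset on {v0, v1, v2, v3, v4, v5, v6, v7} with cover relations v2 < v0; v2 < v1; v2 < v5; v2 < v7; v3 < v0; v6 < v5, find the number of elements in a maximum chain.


A chain is a totally ordered subset; we count the number of elements in a maximum chain.
Compute, for each element x, the size of the longest chain ending at x:
  v2: 1
  v3: 1
  v4: 1
  v6: 1
  v1: 2
  v7: 2
  ...
A maximum chain: v2 < v0
Number of elements in the longest chain: 2


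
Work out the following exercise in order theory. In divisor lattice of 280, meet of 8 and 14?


In a divisor lattice, meet = gcd (greatest common divisor).
By Euclidean algorithm or factoring: gcd(8,14) = 2


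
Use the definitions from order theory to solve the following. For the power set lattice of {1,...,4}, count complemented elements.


An element a is complemented if some b has a meet b = bottom, a join b = top.
every subset A has complement S\A, so all elements are complemented.
Complemented elements: {}, {1}, {2}, {3}, {4}, {1,2}, ... (10 more)
Count: 16


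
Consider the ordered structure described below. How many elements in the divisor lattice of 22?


Divisors of 22: [1, 2, 11, 22]
Count: 4


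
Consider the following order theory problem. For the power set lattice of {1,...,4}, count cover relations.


A cover relation a -< b holds when a < b with no c strictly between.
Cover relations:
  {} -< {1}
  {} -< {2}
  {} -< {3}
  {} -< {4}
  {1} -< {1,2}
  {1} -< {1,3}
  {1} -< {1,4}
  {2} -< {1,2}
  ...24 more
Total: 32


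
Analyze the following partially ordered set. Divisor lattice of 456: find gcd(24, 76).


In a divisor lattice, meet = gcd (greatest common divisor).
By Euclidean algorithm or factoring: gcd(24,76) = 4


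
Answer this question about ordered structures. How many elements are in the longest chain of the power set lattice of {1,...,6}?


A chain is a totally ordered subset; we count the number of elements in a maximum chain.
Compute, for each element x, the size of the longest chain ending at x:
  {}: 1
  {1}: 2
  {2}: 2
  {3}: 2
  {4}: 2
  {5}: 2
  ...
A maximum chain: {} < {1} < {1,2} < {1,2,3} < {1,2,3,4} < {1,2,3,4,5} < {1,2,3,4,5,6}
Number of elements in the longest chain: 7


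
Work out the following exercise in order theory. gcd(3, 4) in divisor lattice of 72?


Meet=gcd.
gcd(3,4)=1


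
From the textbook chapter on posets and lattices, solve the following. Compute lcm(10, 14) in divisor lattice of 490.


In a divisor lattice, join = lcm (least common multiple).
gcd(10,14) = 2
lcm(10,14) = 10*14/gcd = 140/2 = 70


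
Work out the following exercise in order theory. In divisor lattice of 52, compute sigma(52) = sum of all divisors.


sigma(n) = sum of divisors.
Divisors of 52: [1, 2, 4, 13, 26, 52]
Sum = 98


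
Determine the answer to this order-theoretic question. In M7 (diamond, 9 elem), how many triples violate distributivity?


Distributive law: a ^ (b v c) = (a ^ b) v (a ^ c).
Check all 9^3 = 729 ordered triples (a,b,c).
  e.g. a=a1, b=a2, c=a3: lhs=a1 != rhs=0
  e.g. a=a1, b=a2, c=a4: lhs=a1 != rhs=0
Total violating triples: 210


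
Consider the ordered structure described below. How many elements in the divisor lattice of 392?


Divisors of 392: [1, 2, 4, 7, 8, 14, 28, 49, 56, 98, 196, 392]
Count: 12


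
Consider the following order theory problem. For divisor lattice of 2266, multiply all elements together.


Divisors of 2266: [1, 2, 11, 22, 103, 206, 1133, 2266]
Product = n^(d(n)/2) = 2266^(8/2)
Product = 26365719179536


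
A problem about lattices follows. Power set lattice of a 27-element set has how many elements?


Power set = 2^n.
2^27 = 134217728


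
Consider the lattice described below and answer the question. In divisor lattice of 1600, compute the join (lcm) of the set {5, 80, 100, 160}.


In a divisor lattice, join = lcm (least common multiple).
Compute lcm iteratively: start with first element, then lcm(current, next).
Elements: [5, 80, 100, 160]
lcm(5,80) = 80
lcm(80,100) = 400
lcm(400,160) = 800
Final lcm = 800


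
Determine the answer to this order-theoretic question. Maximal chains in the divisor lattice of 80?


A maximal chain goes from the minimum element to a maximal element via cover relations.
Counting all min-to-max paths in the cover graph.
Total maximal chains: 5


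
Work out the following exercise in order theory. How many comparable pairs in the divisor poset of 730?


A comparable pair {a,b} has a < b or b < a in the order.
Count unordered pairs where one element is strictly below the other.
Examples: {1,2}, {1,5}, {1,10}, {1,73}, ...
Total comparable pairs: 19


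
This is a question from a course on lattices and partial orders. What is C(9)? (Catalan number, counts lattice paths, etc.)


C(n) = C(2n, n) / (n+1).
C(18, 9) = 48620
C(9) = 48620 / 10 = 4862


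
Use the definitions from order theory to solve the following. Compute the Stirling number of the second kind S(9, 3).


S(n,k) = k*S(n-1,k) + S(n-1,k-1).
S(8,3) = 966, S(8,2) = 127
S(9,3) = 3*966 + 127 = 2898 + 127
S(9,3) = 3025


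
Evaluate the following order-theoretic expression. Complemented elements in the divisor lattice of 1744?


An element a is complemented if some b has a meet b = bottom, a join b = top.
a is complemented iff gcd(a, n/a)=1, i.e. a is a unitary divisor of 1744.
Complemented elements: 1, 16, 109, 1744
Count: 4


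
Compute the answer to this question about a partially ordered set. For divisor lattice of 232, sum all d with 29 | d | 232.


Interval [29,232] in divisors of 232: [29, 58, 116, 232]
Sum = 435


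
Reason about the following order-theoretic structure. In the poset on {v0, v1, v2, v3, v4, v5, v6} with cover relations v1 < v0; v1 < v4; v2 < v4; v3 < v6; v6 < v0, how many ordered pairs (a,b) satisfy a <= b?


The order relation is {(a,b) : a <= b}, reflexive so it includes (a,a).
Examples: (v0,v0), (v1,v0), (v1,v1), (v1,v4), (v2,v2), ...
Total ordered pairs: 13


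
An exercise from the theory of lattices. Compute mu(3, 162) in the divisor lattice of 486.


In a divisor lattice, mu(a,b) = mu(b/a) where mu is the classical Mobius function.
b/a = 162/3 = 54
Prime factorization of 54: primes [2, 3]
54 is not squarefree, so mu(54) = 0


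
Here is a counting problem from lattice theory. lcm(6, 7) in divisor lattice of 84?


Join=lcm.
gcd(6,7)=1
lcm=42


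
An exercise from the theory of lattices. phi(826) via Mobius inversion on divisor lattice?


phi(n) = n * prod_{p|n} (1 - 1/p).
Prime divisors of 826: [2, 7, 59]
phi(826) = 826 * (1 - 1/2) * (1 - 1/7) * (1 - 1/59)
phi(826) = 348


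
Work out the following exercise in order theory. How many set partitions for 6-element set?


B(n) = number of set partitions of an n-element set.
B(n) satisfies the recurrence: B(n+1) = sum_k C(n,k)*B(k).
B(6) = 203


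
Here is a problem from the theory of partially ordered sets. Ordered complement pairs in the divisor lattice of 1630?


Complement pair (a,b): a meet b = bottom, a join b = top.
Here: gcd(a,b)=1 and lcm(a,b)=1630, i.e. a*b=1630 with a,b coprime.
Pairs found: (1,1630), (2,815), (5,326), (10,163), ... (4 more)
Total ordered pairs: 8


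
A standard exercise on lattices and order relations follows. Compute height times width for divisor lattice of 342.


Height = length of longest chain minus 1; width = size of largest antichain.
A maximum chain: 1 | 19 | 57 | 171 | 342  (height 4).
A maximum antichain: {6, 9, 38, 57}  (width 4).
Product = 4 * 4 = 16


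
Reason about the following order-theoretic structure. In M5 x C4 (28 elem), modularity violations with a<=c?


Modular law: if a <= c then a v (b ^ c) = (a v b) ^ c.
Check all triples (a,b,c) with a <= c among 28 elements.
This lattice is modular (diamonds M_m and their chain-products are modular).
Total violating triples: 0


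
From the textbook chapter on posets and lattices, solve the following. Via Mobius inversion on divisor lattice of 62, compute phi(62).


phi(n) = n * prod_{p|n} (1 - 1/p).
Prime divisors of 62: [2, 31]
phi(62) = 62 * (1 - 1/2) * (1 - 1/31)
phi(62) = 30


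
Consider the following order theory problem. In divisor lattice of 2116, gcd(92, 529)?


Meet=gcd.
gcd(92,529)=23


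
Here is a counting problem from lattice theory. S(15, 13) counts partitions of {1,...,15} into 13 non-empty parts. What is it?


S(n,k) = k*S(n-1,k) + S(n-1,k-1).
S(14,13) = 91, S(14,12) = 3367
S(15,13) = 13*91 + 3367 = 1183 + 3367
S(15,13) = 4550


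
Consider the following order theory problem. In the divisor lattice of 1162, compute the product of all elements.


Divisors of 1162: [1, 2, 7, 14, 83, 166, 581, 1162]
Product = n^(d(n)/2) = 1162^(8/2)
Product = 1823158859536


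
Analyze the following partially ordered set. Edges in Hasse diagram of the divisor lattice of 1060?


A cover relation a -< b holds when a < b with no c strictly between.
Cover relations:
  1 -< 2
  1 -< 5
  1 -< 53
  2 -< 4
  2 -< 10
  2 -< 106
  4 -< 20
  4 -< 212
  ...12 more
Total: 20


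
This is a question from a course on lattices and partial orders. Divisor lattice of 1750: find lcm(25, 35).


In a divisor lattice, join = lcm (least common multiple).
gcd(25,35) = 5
lcm(25,35) = 25*35/gcd = 875/5 = 175


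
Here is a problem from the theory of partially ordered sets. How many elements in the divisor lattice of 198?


Divisors of 198: [1, 2, 3, 6, 9, 11, 18, 22, 33, 66, 99, 198]
Count: 12


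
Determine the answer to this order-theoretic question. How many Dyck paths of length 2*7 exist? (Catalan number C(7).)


C(n) = C(2n, n) / (n+1).
C(14, 7) = 3432
C(7) = 3432 / 8 = 429


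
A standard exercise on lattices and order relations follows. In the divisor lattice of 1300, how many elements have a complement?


An element a is complemented if some b has a meet b = bottom, a join b = top.
a is complemented iff gcd(a, n/a)=1, i.e. a is a unitary divisor of 1300.
Complemented elements: 1, 4, 13, 25, 52, 100, ... (2 more)
Count: 8


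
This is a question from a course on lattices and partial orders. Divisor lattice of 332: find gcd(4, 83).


In a divisor lattice, meet = gcd (greatest common divisor).
By Euclidean algorithm or factoring: gcd(4,83) = 1


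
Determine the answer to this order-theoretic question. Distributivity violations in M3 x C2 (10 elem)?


Distributive law: a ^ (b v c) = (a ^ b) v (a ^ c).
Check all 10^3 = 1000 ordered triples (a,b,c).
  e.g. a=(a1,0), b=(a2,0), c=(a3,0): lhs=(a1,0) != rhs=(0,0)
  e.g. a=(a1,0), b=(a2,0), c=(a3,1): lhs=(a1,0) != rhs=(0,0)
Total violating triples: 48


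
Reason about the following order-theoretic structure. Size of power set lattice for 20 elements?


Power set = 2^n.
2^20 = 1048576


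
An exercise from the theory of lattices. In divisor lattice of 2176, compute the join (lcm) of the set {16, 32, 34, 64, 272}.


In a divisor lattice, join = lcm (least common multiple).
Compute lcm iteratively: start with first element, then lcm(current, next).
Elements: [16, 32, 34, 64, 272]
lcm(16,32) = 32
lcm(32,34) = 544
lcm(544,64) = 1088
lcm(1088,272) = 1088
Final lcm = 1088


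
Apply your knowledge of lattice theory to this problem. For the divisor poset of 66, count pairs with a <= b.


The order relation is {(a,b) : a <= b}, reflexive so it includes (a,a).
Examples: (1,1), (1,11), (1,2), (1,22), (1,3), ...
Total ordered pairs: 27


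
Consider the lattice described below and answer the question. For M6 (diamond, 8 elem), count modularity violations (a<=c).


Modular law: if a <= c then a v (b ^ c) = (a v b) ^ c.
Check all triples (a,b,c) with a <= c among 8 elements.
This lattice is modular (diamonds M_m and their chain-products are modular).
Total violating triples: 0


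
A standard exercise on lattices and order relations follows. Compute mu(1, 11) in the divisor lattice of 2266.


In a divisor lattice, mu(a,b) = mu(b/a) where mu is the classical Mobius function.
b/a = 11/1 = 11
Prime factorization of 11: primes [11]
11 is squarefree with 1 prime factor(s), so mu(11) = (-1)^1 = -1


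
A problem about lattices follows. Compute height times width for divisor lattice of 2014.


Height = length of longest chain minus 1; width = size of largest antichain.
A maximum chain: 1 | 53 | 1007 | 2014  (height 3).
A maximum antichain: {2, 19, 53}  (width 3).
Product = 3 * 3 = 9


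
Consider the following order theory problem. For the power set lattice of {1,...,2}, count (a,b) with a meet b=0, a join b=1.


Complement pair (a,b): a meet b = bottom, a join b = top.
Here: A intersect B = {} and A union B = {1,...,2}.
Pairs found: ({},{1,2}), ({1},{2}), ({2},{1}), ({1,2},{})
Total ordered pairs: 4


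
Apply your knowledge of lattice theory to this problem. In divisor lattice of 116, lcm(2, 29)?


Join=lcm.
gcd(2,29)=1
lcm=58


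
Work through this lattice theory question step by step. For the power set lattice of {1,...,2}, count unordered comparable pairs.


A comparable pair {a,b} has a < b or b < a in the order.
Count unordered pairs where one element is strictly below the other.
Examples: {{},{1}}, {{},{2}}, {{},{1,2}}, {{1},{1,2}}, ...
Total comparable pairs: 5


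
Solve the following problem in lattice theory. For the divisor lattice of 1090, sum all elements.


sigma(n) = sum of divisors.
Divisors of 1090: [1, 2, 5, 10, 109, 218, 545, 1090]
Sum = 1980


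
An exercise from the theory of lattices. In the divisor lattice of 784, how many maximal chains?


A maximal chain goes from the minimum element to a maximal element via cover relations.
Counting all min-to-max paths in the cover graph.
Total maximal chains: 15


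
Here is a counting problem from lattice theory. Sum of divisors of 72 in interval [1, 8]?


Interval [1,8] in divisors of 72: [1, 2, 4, 8]
Sum = 15


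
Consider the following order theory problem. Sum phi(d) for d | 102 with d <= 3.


Divisors of 102 up to 3: [1, 2, 3]
phi values: [1, 1, 2]
Sum = 4


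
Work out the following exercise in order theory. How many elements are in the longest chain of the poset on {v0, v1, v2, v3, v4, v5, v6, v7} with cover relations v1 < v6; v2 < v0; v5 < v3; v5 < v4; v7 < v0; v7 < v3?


A chain is a totally ordered subset; we count the number of elements in a maximum chain.
Compute, for each element x, the size of the longest chain ending at x:
  v1: 1
  v2: 1
  v5: 1
  v7: 1
  v4: 2
  v6: 2
  ...
A maximum chain: v2 < v0
Number of elements in the longest chain: 2


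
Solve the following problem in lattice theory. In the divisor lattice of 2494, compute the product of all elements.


Divisors of 2494: [1, 2, 29, 43, 58, 86, 1247, 2494]
Product = n^(d(n)/2) = 2494^(8/2)
Product = 38688847841296


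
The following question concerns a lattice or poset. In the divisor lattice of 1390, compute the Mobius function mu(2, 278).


In a divisor lattice, mu(a,b) = mu(b/a) where mu is the classical Mobius function.
b/a = 278/2 = 139
Prime factorization of 139: primes [139]
139 is squarefree with 1 prime factor(s), so mu(139) = (-1)^1 = -1


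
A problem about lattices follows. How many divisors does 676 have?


Divisors of 676: [1, 2, 4, 13, 26, 52, 169, 338, 676]
Count: 9


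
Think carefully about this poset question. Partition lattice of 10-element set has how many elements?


B(n) = number of set partitions of an n-element set.
B(n) satisfies the recurrence: B(n+1) = sum_k C(n,k)*B(k).
B(10) = 115975


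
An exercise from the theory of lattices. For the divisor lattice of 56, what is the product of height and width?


Height = length of longest chain minus 1; width = size of largest antichain.
A maximum chain: 1 | 7 | 14 | 28 | 56  (height 4).
A maximum antichain: {2, 7}  (width 2).
Product = 4 * 2 = 8


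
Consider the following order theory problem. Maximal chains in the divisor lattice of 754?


A maximal chain goes from the minimum element to a maximal element via cover relations.
Counting all min-to-max paths in the cover graph.
Total maximal chains: 6


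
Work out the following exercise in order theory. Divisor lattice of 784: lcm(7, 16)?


Join=lcm.
gcd(7,16)=1
lcm=112


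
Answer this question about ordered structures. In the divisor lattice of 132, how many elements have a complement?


An element a is complemented if some b has a meet b = bottom, a join b = top.
a is complemented iff gcd(a, n/a)=1, i.e. a is a unitary divisor of 132.
Complemented elements: 1, 3, 4, 11, 12, 33, ... (2 more)
Count: 8


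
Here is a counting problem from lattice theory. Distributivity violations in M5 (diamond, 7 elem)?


Distributive law: a ^ (b v c) = (a ^ b) v (a ^ c).
Check all 7^3 = 343 ordered triples (a,b,c).
  e.g. a=a1, b=a2, c=a3: lhs=a1 != rhs=0
  e.g. a=a1, b=a2, c=a4: lhs=a1 != rhs=0
Total violating triples: 60


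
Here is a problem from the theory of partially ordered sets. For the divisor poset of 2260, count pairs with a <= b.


The order relation is {(a,b) : a <= b}, reflexive so it includes (a,a).
Examples: (1,1), (1,10), (1,113), (1,1130), (1,2), ...
Total ordered pairs: 54


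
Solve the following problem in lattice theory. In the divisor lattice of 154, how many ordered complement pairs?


Complement pair (a,b): a meet b = bottom, a join b = top.
Here: gcd(a,b)=1 and lcm(a,b)=154, i.e. a*b=154 with a,b coprime.
Pairs found: (1,154), (2,77), (7,22), (11,14), ... (4 more)
Total ordered pairs: 8


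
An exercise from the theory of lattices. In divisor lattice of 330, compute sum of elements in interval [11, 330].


Interval [11,330] in divisors of 330: [11, 22, 33, 55, 66, 110, 165, 330]
Sum = 792


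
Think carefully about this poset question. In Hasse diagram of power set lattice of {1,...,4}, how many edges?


A cover relation a -< b holds when a < b with no c strictly between.
Cover relations:
  {} -< {1}
  {} -< {2}
  {} -< {3}
  {} -< {4}
  {1} -< {1,2}
  {1} -< {1,3}
  {1} -< {1,4}
  {2} -< {1,2}
  ...24 more
Total: 32


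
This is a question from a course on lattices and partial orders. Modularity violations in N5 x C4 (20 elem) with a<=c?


Modular law: if a <= c then a v (b ^ c) = (a v b) ^ c.
Check all triples (a,b,c) with a <= c among 20 elements.
  e.g. a=(a,0), b=(c,0), c=(b,0): lhs=(a,0) != rhs=(b,0)
  e.g. a=(a,0), b=(c,1), c=(b,0): lhs=(a,0) != rhs=(b,0)
Total violating triples: 40


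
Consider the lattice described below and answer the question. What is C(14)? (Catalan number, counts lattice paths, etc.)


C(n) = C(2n, n) / (n+1).
C(28, 14) = 40116600
C(14) = 40116600 / 15 = 2674440


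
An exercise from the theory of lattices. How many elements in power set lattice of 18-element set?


Power set = 2^n.
2^18 = 262144


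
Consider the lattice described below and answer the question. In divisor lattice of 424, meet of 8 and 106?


In a divisor lattice, meet = gcd (greatest common divisor).
By Euclidean algorithm or factoring: gcd(8,106) = 2


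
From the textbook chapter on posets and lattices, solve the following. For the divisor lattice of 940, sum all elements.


sigma(n) = sum of divisors.
Divisors of 940: [1, 2, 4, 5, 10, 20, 47, 94, 188, 235, 470, 940]
Sum = 2016


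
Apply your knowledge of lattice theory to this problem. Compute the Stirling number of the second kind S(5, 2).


S(n,k) = k*S(n-1,k) + S(n-1,k-1).
S(4,2) = 7, S(4,1) = 1
S(5,2) = 2*7 + 1 = 14 + 1
S(5,2) = 15


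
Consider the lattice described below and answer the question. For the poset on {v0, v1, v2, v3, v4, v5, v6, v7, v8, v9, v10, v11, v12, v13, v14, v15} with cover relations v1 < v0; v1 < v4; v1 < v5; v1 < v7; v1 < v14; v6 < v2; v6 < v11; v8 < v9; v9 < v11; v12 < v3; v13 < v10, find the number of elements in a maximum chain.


A chain is a totally ordered subset; we count the number of elements in a maximum chain.
Compute, for each element x, the size of the longest chain ending at x:
  v1: 1
  v6: 1
  v8: 1
  v12: 1
  v13: 1
  v15: 1
  ...
A maximum chain: v8 < v9 < v11
Number of elements in the longest chain: 3
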